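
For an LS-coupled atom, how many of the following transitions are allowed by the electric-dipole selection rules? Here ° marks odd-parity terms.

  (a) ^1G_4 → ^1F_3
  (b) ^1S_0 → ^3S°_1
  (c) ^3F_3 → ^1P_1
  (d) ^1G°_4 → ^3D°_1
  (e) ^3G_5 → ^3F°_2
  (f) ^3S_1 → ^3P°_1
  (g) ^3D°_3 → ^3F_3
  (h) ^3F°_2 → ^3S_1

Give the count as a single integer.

2

(a) forbidden (parity fails)
(b) forbidden (ΔS, ΔL fail)
(c) forbidden (parity, ΔS, ΔL, ΔJ fail)
(d) forbidden (parity, ΔS, ΔL, ΔJ fail)
(e) forbidden (ΔJ fails)
(f) allowed
(g) allowed
(h) forbidden (ΔL fails)
Total allowed: 2 of 8.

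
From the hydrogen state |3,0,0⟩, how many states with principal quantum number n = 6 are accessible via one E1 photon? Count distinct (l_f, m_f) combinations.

E1 requires Δl = ±1, so l_f ∈ {-1, 1}; with 0 ≤ l_f ≤ n_f−1 = 5, the allowed l_f values are {1}.
For l_f = 1: m_f ∈ {m_i−1, m_i, m_i+1} ∩ [−1, 1] = {-1, 0, 1} → 3 states.
Total: 3.

3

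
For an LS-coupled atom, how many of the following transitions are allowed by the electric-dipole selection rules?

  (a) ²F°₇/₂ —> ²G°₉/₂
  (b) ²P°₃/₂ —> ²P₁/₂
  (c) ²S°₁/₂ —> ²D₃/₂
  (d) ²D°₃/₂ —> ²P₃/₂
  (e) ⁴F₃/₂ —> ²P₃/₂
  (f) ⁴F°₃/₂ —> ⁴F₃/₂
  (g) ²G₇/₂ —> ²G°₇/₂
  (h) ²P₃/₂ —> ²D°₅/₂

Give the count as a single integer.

5

(a) forbidden (parity fails)
(b) allowed
(c) forbidden (ΔL fails)
(d) allowed
(e) forbidden (parity, ΔS, ΔL fail)
(f) allowed
(g) allowed
(h) allowed
Total allowed: 5 of 8.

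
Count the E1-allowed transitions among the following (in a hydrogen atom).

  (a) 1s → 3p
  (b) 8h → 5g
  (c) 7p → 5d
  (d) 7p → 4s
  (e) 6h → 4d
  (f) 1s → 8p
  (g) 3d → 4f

6

(a) allowed
(b) allowed
(c) allowed
(d) allowed
(e) forbidden — Δl = -3 (E1 requires Δl = ±1)
(f) allowed
(g) allowed
Total allowed: 6 of 7.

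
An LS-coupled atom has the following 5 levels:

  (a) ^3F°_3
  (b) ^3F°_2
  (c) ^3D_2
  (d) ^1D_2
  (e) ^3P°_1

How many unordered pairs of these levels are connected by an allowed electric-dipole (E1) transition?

3

(a)–(b): forbidden (parity).
(a)–(c): allowed.
(a)–(d): forbidden (ΔS).
(a)–(e): forbidden (parity, ΔL, ΔJ).
(b)–(c): allowed.
(b)–(d): forbidden (ΔS).
(b)–(e): forbidden (parity, ΔL).
(c)–(d): forbidden (parity, ΔS).
(c)–(e): allowed.
(d)–(e): forbidden (ΔS).
Allowed pairs: 3 of 10.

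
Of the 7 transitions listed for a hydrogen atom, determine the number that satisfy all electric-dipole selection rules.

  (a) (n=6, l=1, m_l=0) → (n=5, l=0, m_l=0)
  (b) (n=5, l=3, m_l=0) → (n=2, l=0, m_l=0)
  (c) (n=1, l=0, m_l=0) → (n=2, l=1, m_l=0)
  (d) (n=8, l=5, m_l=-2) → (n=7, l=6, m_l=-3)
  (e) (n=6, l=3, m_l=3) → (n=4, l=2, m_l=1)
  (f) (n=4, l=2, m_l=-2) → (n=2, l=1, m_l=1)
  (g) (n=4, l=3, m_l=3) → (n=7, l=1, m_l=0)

(a) allowed
(b) forbidden — Δl = -3 (E1 requires Δl = ±1)
(c) allowed
(d) allowed
(e) forbidden — Δm_l = -2 (E1 requires Δm_l = 0, ±1)
(f) forbidden — Δm_l = +3 (E1 requires Δm_l = 0, ±1)
(g) forbidden — Δl = -2 (E1 requires Δl = ±1); Δm_l = -3 (E1 requires Δm_l = 0, ±1)
Total allowed: 3 of 7.

3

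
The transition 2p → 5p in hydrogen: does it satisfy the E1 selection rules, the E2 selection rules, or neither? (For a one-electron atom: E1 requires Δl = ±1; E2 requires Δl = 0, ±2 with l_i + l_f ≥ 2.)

E2

Δl = 1 − 1 = +0; l_i + l_f = 2.
E1 (Δl = ±1): not satisfied.
E2 (Δl = 0,±2, l_i+l_f ≥ 2): satisfied.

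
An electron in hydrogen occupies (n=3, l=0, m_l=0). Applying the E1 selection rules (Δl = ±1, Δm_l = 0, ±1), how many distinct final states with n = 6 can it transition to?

3

E1 requires Δl = ±1, so l_f ∈ {-1, 1}; with 0 ≤ l_f ≤ n_f−1 = 5, the allowed l_f values are {1}.
For l_f = 1: m_f ∈ {m_i−1, m_i, m_i+1} ∩ [−1, 1] = {-1, 0, 1} → 3 states.
Total: 3.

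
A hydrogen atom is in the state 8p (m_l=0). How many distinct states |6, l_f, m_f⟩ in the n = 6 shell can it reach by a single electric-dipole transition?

4

E1 requires Δl = ±1, so l_f ∈ {0, 2}; with 0 ≤ l_f ≤ n_f−1 = 5, the allowed l_f values are {0, 2}.
For l_f = 0: m_f ∈ {m_i−1, m_i, m_i+1} ∩ [−0, 0] = {0} → 1 state.
For l_f = 2: m_f ∈ {m_i−1, m_i, m_i+1} ∩ [−2, 2] = {-1, 0, 1} → 3 states.
Total: 4.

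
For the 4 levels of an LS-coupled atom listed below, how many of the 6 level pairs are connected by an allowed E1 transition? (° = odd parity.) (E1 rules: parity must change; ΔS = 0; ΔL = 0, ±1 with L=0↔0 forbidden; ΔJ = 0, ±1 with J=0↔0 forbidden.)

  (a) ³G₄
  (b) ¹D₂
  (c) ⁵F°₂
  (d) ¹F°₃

(a)–(b): forbidden (parity, ΔS, ΔL, ΔJ).
(a)–(c): forbidden (ΔS, ΔJ).
(a)–(d): forbidden (ΔS).
(b)–(c): forbidden (ΔS).
(b)–(d): allowed.
(c)–(d): forbidden (parity, ΔS).
Allowed pairs: 1 of 6.

1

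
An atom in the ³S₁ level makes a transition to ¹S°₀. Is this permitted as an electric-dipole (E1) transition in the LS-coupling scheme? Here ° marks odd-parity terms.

forbidden

Initial level: S=1, L=0, J=1, parity even. Final level: S=0, L=0, J=0, parity odd.
Parity must change: even → odd — passes.
ΔJ = 0, ±1 (not J=0↔0): J: 1 → 0, ΔJ = -1 — passes.
ΔS = 0: S: 1 → 0 — fails.
ΔL = 0, ±1 (not L=0↔0): L: 0 → 0, ΔL = +0 — fails.
Rule(s) violated: ΔS, ΔL.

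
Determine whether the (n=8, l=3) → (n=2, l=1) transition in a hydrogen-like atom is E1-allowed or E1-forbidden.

l: 3 → 1 (Δl = -2). Δl = ±1 violated.
The transition is electric-dipole forbidden.

forbidden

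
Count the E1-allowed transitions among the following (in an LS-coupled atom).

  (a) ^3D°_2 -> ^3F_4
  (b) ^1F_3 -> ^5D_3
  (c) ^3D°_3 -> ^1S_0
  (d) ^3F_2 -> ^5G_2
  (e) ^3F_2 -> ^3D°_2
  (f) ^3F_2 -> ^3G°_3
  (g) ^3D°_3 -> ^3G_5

2

(a) forbidden (ΔJ fails)
(b) forbidden (parity, ΔS fail)
(c) forbidden (ΔS, ΔL, ΔJ fail)
(d) forbidden (parity, ΔS fail)
(e) allowed
(f) allowed
(g) forbidden (ΔL, ΔJ fail)
Total allowed: 2 of 7.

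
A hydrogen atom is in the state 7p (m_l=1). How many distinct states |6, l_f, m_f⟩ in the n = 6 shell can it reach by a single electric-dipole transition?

4

E1 requires Δl = ±1, so l_f ∈ {0, 2}; with 0 ≤ l_f ≤ n_f−1 = 5, the allowed l_f values are {0, 2}.
For l_f = 0: m_f ∈ {m_i−1, m_i, m_i+1} ∩ [−0, 0] = {0} → 1 state.
For l_f = 2: m_f ∈ {m_i−1, m_i, m_i+1} ∩ [−2, 2] = {0, 1, 2} → 3 states.
Total: 4.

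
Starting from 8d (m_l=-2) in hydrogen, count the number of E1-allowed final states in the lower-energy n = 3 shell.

1

E1 requires Δl = ±1, so l_f ∈ {1, 3}; with 0 ≤ l_f ≤ n_f−1 = 2, the allowed l_f values are {1}.
For l_f = 1: m_f ∈ {m_i−1, m_i, m_i+1} ∩ [−1, 1] = {-1} → 1 state.
Total: 1.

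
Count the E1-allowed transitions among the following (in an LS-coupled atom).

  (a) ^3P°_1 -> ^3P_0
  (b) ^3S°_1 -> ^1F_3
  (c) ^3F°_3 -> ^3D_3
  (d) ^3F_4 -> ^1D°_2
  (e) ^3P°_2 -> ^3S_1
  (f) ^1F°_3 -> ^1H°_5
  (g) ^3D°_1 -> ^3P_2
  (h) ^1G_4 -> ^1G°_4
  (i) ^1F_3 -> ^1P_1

5

(a) allowed
(b) forbidden (ΔS, ΔL, ΔJ fail)
(c) allowed
(d) forbidden (ΔS, ΔJ fail)
(e) allowed
(f) forbidden (parity, ΔL, ΔJ fail)
(g) allowed
(h) allowed
(i) forbidden (parity, ΔL, ΔJ fail)
Total allowed: 5 of 9.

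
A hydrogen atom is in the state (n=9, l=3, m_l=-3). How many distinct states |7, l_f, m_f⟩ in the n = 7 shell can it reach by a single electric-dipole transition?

E1 requires Δl = ±1, so l_f ∈ {2, 4}; with 0 ≤ l_f ≤ n_f−1 = 6, the allowed l_f values are {2, 4}.
For l_f = 2: m_f ∈ {m_i−1, m_i, m_i+1} ∩ [−2, 2] = {-2} → 1 state.
For l_f = 4: m_f ∈ {m_i−1, m_i, m_i+1} ∩ [−4, 4] = {-4, -3, -2} → 3 states.
Total: 4.

4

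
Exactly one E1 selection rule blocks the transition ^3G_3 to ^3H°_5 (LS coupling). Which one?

Parity must change: even → odd — passes.
ΔS = 0: S: 1 → 1 — passes.
ΔL = 0, ±1 (not L=0↔0): L: 4 → 5, ΔL = +1 — passes.
ΔJ = 0, ±1 (not J=0↔0): J: 3 → 5, ΔJ = +2 — fails.

the ΔJ = 0, ±1 rule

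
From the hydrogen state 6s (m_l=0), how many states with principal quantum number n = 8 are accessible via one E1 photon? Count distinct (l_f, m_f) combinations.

3

E1 requires Δl = ±1, so l_f ∈ {-1, 1}; with 0 ≤ l_f ≤ n_f−1 = 7, the allowed l_f values are {1}.
For l_f = 1: m_f ∈ {m_i−1, m_i, m_i+1} ∩ [−1, 1] = {-1, 0, 1} → 3 states.
Total: 3.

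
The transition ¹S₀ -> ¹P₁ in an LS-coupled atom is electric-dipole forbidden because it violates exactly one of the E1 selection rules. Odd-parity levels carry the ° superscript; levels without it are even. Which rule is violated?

Parity must change: even → even — ✗.
ΔL = 0, ±1 (not L=0↔0): L: 0 → 1, ΔL = +1 — ✓.
ΔS = 0: S: 0 → 0 — ✓.
ΔJ = 0, ±1 (not J=0↔0): J: 0 → 1, ΔJ = +1 — ✓.

parity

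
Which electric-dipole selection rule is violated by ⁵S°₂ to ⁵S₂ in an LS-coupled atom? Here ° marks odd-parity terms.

Parity must change: odd → even — satisfied.
ΔS = 0: S: 2 → 2 — satisfied.
ΔL = 0, ±1 (not L=0↔0): L: 0 → 0, ΔL = +0 — violated.
ΔJ = 0, ±1 (not J=0↔0): J: 2 → 2, ΔJ = +0 — satisfied.

the L=0 ↔ L=0 exclusion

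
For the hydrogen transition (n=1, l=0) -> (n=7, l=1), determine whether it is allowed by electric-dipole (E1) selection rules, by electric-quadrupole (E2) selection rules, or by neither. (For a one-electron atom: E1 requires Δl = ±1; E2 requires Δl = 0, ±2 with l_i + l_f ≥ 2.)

E1

Δl = 1 − 0 = +1; l_i + l_f = 1.
E1 (Δl = ±1): satisfied.
E2 (Δl = 0,±2, l_i+l_f ≥ 2): not satisfied.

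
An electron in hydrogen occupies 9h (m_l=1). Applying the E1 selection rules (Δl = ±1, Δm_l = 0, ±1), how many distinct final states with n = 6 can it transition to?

3

E1 requires Δl = ±1, so l_f ∈ {4, 6}; with 0 ≤ l_f ≤ n_f−1 = 5, the allowed l_f values are {4}.
For l_f = 4: m_f ∈ {m_i−1, m_i, m_i+1} ∩ [−4, 4] = {0, 1, 2} → 3 states.
Total: 3.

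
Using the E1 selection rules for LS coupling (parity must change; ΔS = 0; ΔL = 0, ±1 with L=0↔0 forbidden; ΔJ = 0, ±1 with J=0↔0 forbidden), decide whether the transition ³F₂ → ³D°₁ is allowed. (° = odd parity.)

Initial level: S=1, L=3, J=2, parity even. Final level: S=1, L=2, J=1, parity odd.
ΔL = 0, ±1 (not L=0↔0): L: 3 → 2, ΔL = -1 — satisfied.
ΔS = 0: S: 1 → 1 — satisfied.
ΔJ = 0, ±1 (not J=0↔0): J: 2 → 1, ΔJ = -1 — satisfied.
Parity must change: even → odd — satisfied.
All four E1 rules are satisfied.

allowed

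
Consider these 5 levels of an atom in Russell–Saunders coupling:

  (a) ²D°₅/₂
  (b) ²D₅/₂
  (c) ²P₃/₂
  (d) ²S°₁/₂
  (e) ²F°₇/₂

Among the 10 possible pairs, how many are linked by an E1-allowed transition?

(a)–(b): allowed.
(a)–(c): allowed.
(a)–(d): forbidden (parity, ΔL, ΔJ).
(a)–(e): forbidden (parity).
(b)–(c): forbidden (parity).
(b)–(d): forbidden (ΔL, ΔJ).
(b)–(e): allowed.
(c)–(d): allowed.
(c)–(e): forbidden (ΔL, ΔJ).
(d)–(e): forbidden (parity, ΔL, ΔJ).
Allowed pairs: 4 of 10.

4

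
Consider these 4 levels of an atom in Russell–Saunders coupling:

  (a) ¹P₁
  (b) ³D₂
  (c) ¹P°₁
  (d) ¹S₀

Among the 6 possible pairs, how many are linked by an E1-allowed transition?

2

(a)–(b): forbidden (parity, ΔS).
(a)–(c): allowed.
(a)–(d): forbidden (parity).
(b)–(c): forbidden (ΔS).
(b)–(d): forbidden (parity, ΔS, ΔL, ΔJ).
(c)–(d): allowed.
Allowed pairs: 2 of 6.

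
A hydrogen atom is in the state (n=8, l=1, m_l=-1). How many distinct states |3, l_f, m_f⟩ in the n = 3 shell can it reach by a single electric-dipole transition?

4

E1 requires Δl = ±1, so l_f ∈ {0, 2}; with 0 ≤ l_f ≤ n_f−1 = 2, the allowed l_f values are {0, 2}.
For l_f = 0: m_f ∈ {m_i−1, m_i, m_i+1} ∩ [−0, 0] = {0} → 1 state.
For l_f = 2: m_f ∈ {m_i−1, m_i, m_i+1} ∩ [−2, 2] = {-2, -1, 0} → 3 states.
Total: 4.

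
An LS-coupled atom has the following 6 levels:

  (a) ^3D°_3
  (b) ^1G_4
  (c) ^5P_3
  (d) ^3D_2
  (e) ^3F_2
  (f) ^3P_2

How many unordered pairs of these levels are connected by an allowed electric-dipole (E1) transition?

(a)–(b): forbidden (ΔS, ΔL).
(a)–(c): forbidden (ΔS).
(a)–(d): allowed.
(a)–(e): allowed.
(a)–(f): allowed.
(b)–(c): forbidden (parity, ΔS, ΔL).
(b)–(d): forbidden (parity, ΔS, ΔL, ΔJ).
(b)–(e): forbidden (parity, ΔS, ΔJ).
(b)–(f): forbidden (parity, ΔS, ΔL, ΔJ).
(c)–(d): forbidden (parity, ΔS).
(c)–(e): forbidden (parity, ΔS, ΔL).
(c)–(f): forbidden (parity, ΔS).
(d)–(e): forbidden (parity).
(d)–(f): forbidden (parity).
(e)–(f): forbidden (parity, ΔL).
Allowed pairs: 3 of 15.

3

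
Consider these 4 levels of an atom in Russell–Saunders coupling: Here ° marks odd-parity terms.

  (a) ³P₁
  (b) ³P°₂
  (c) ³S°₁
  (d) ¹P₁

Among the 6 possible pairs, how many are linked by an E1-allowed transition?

(a)–(b): allowed.
(a)–(c): allowed.
(a)–(d): forbidden (parity, ΔS).
(b)–(c): forbidden (parity).
(b)–(d): forbidden (ΔS).
(c)–(d): forbidden (ΔS).
Allowed pairs: 2 of 6.

2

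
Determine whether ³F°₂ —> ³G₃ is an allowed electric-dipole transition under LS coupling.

Reading off the term symbols: S 1→1, L 3→4, J 2→3, parity odd→even.
Parity must change: odd → even — satisfied.
ΔS = 0: S: 1 → 1 — satisfied.
ΔL = 0, ±1 (not L=0↔0): L: 3 → 4, ΔL = +1 — satisfied.
ΔJ = 0, ±1 (not J=0↔0): J: 2 → 3, ΔJ = +1 — satisfied.
All four E1 rules are satisfied.

allowed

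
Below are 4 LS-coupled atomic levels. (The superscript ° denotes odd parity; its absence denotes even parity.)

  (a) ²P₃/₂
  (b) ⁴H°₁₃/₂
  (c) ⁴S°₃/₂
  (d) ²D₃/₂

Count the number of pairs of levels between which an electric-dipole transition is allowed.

(a)–(b): forbidden (ΔS, ΔL, ΔJ).
(a)–(c): forbidden (ΔS).
(a)–(d): forbidden (parity).
(b)–(c): forbidden (parity, ΔL, ΔJ).
(b)–(d): forbidden (ΔS, ΔL, ΔJ).
(c)–(d): forbidden (ΔS, ΔL).
Allowed pairs: 0 of 6.

0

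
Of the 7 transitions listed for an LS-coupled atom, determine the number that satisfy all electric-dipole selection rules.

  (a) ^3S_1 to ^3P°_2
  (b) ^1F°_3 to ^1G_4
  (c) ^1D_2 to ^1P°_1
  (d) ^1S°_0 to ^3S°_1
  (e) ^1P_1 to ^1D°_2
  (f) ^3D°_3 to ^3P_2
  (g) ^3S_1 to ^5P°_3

5

(a) allowed
(b) allowed
(c) allowed
(d) forbidden (parity, ΔS, ΔL fail)
(e) allowed
(f) allowed
(g) forbidden (ΔS, ΔJ fail)
Total allowed: 5 of 7.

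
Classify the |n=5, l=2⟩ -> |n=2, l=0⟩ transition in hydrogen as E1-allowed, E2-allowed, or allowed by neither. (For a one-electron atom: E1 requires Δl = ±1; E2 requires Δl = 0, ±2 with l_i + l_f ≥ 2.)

E2

Δl = 0 − 2 = -2; l_i + l_f = 2.
E1 (Δl = ±1): not satisfied.
E2 (Δl = 0,±2, l_i+l_f ≥ 2): satisfied.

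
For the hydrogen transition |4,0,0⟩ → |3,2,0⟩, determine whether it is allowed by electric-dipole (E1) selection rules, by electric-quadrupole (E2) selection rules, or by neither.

Δl = 2 − 0 = +2; l_i + l_f = 2.
Δm_l = +0.
E1 (Δl = ±1, |Δm_l| ≤ 1): not satisfied.
E2 (Δl = 0,±2, l_i+l_f ≥ 2, |Δm_l| ≤ 2): satisfied.

E2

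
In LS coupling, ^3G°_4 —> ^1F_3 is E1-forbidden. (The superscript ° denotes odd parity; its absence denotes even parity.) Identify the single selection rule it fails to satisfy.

the ΔS = 0 rule

Initial level: S=1, L=4, J=4, parity odd. Final level: S=0, L=3, J=3, parity even.
ΔL = 0, ±1 (not L=0↔0): L: 4 → 3, ΔL = -1 — ✓.
Parity must change: odd → even — ✓.
ΔS = 0: S: 1 → 0 — ✗.
ΔJ = 0, ±1 (not J=0↔0): J: 4 → 3, ΔJ = -1 — ✓.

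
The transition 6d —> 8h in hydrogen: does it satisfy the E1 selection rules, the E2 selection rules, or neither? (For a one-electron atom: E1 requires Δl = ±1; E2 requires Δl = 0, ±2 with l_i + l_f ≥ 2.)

neither

Δl = 5 − 2 = +3; l_i + l_f = 7.
E1 (Δl = ±1): not satisfied.
E2 (Δl = 0,±2, l_i+l_f ≥ 2): not satisfied.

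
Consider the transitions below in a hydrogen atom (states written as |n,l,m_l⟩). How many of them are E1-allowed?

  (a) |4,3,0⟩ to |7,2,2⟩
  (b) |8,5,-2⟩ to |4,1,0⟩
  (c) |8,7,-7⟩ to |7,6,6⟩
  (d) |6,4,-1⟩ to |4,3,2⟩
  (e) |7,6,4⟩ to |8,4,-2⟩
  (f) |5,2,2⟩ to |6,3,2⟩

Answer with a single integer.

(a) forbidden — Δm_l = +2 (E1 requires Δm_l = 0, ±1)
(b) forbidden — Δl = -4 (E1 requires Δl = ±1); Δm_l = +2 (E1 requires Δm_l = 0, ±1)
(c) forbidden — Δm_l = +13 (E1 requires Δm_l = 0, ±1)
(d) forbidden — Δm_l = +3 (E1 requires Δm_l = 0, ±1)
(e) forbidden — Δl = -2 (E1 requires Δl = ±1); Δm_l = -6 (E1 requires Δm_l = 0, ±1)
(f) allowed
Total allowed: 1 of 6.

1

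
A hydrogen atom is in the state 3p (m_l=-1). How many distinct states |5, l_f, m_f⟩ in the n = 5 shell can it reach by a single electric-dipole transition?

4

E1 requires Δl = ±1, so l_f ∈ {0, 2}; with 0 ≤ l_f ≤ n_f−1 = 4, the allowed l_f values are {0, 2}.
For l_f = 0: m_f ∈ {m_i−1, m_i, m_i+1} ∩ [−0, 0] = {0} → 1 state.
For l_f = 2: m_f ∈ {m_i−1, m_i, m_i+1} ∩ [−2, 2] = {-2, -1, 0} → 3 states.
Total: 4.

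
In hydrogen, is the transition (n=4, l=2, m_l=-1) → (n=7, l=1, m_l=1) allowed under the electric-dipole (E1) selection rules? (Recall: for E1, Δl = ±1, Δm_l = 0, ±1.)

l: 2 → 1 (Δl = -1). Δl = ±1 passes.
Δm_l = 1 − (-1) = +2. E1 requires Δm_l = 0, ±1: fails.
The transition is electric-dipole forbidden.

forbidden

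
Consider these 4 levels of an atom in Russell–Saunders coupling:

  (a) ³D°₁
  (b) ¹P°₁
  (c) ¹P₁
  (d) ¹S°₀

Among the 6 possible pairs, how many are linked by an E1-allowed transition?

2

(a)–(b): forbidden (parity, ΔS).
(a)–(c): forbidden (ΔS).
(a)–(d): forbidden (parity, ΔS, ΔL).
(b)–(c): allowed.
(b)–(d): forbidden (parity).
(c)–(d): allowed.
Allowed pairs: 2 of 6.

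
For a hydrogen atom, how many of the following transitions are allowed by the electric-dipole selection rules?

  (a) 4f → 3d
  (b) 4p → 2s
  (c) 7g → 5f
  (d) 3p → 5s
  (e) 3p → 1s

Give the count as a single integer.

(a) allowed
(b) allowed
(c) allowed
(d) allowed
(e) allowed
Total allowed: 5 of 5.

5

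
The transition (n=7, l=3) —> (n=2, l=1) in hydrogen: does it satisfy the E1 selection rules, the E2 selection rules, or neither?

E2

Δl = 1 − 3 = -2; l_i + l_f = 4.
E1 (Δl = ±1): not satisfied.
E2 (Δl = 0,±2, l_i+l_f ≥ 2): satisfied.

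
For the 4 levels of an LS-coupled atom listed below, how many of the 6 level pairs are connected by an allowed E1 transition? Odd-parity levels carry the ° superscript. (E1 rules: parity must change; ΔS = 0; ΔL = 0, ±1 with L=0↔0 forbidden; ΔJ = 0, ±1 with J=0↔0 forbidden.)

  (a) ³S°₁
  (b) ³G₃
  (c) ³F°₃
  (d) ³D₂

2

(a)–(b): forbidden (ΔL, ΔJ).
(a)–(c): forbidden (parity, ΔL, ΔJ).
(a)–(d): forbidden (ΔL).
(b)–(c): allowed.
(b)–(d): forbidden (parity, ΔL).
(c)–(d): allowed.
Allowed pairs: 2 of 6.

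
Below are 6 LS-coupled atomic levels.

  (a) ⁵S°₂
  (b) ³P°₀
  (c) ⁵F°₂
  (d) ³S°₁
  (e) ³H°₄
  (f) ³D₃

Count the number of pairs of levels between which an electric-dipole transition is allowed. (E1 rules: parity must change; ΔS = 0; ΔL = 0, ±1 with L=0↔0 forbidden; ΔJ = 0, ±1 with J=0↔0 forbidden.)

0

(a)–(b): forbidden (parity, ΔS, ΔJ).
(a)–(c): forbidden (parity, ΔL).
(a)–(d): forbidden (parity, ΔS, ΔL).
(a)–(e): forbidden (parity, ΔS, ΔL, ΔJ).
(a)–(f): forbidden (ΔS, ΔL).
(b)–(c): forbidden (parity, ΔS, ΔL, ΔJ).
(b)–(d): forbidden (parity).
(b)–(e): forbidden (parity, ΔL, ΔJ).
(b)–(f): forbidden (ΔJ).
(c)–(d): forbidden (parity, ΔS, ΔL).
(c)–(e): forbidden (parity, ΔS, ΔL, ΔJ).
(c)–(f): forbidden (ΔS).
(d)–(e): forbidden (parity, ΔL, ΔJ).
(d)–(f): forbidden (ΔL, ΔJ).
(e)–(f): forbidden (ΔL).
Allowed pairs: 0 of 15.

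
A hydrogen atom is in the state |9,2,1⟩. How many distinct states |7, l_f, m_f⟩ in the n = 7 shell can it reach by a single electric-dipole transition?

E1 requires Δl = ±1, so l_f ∈ {1, 3}; with 0 ≤ l_f ≤ n_f−1 = 6, the allowed l_f values are {1, 3}.
For l_f = 1: m_f ∈ {m_i−1, m_i, m_i+1} ∩ [−1, 1] = {0, 1} → 2 states.
For l_f = 3: m_f ∈ {m_i−1, m_i, m_i+1} ∩ [−3, 3] = {0, 1, 2} → 3 states.
Total: 5.

5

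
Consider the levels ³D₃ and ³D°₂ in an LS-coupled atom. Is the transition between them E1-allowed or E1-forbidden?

allowed

Parity must change: even → odd — satisfied.
ΔS = 0: S: 1 → 1 — satisfied.
ΔL = 0, ±1 (not L=0↔0): L: 2 → 2, ΔL = +0 — satisfied.
ΔJ = 0, ±1 (not J=0↔0): J: 3 → 2, ΔJ = -1 — satisfied.
All four E1 rules are satisfied.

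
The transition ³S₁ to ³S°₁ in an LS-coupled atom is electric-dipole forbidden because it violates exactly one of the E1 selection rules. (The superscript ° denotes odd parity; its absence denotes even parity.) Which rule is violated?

the L=0 ↔ L=0 exclusion

Reading off the term symbols: S 1→1, L 0→0, J 1→1, parity even→odd.
ΔS = 0: S: 1 → 1 — ok.
Parity must change: even → odd — ok.
ΔL = 0, ±1 (not L=0↔0): L: 0 → 0, ΔL = +0 — fails.
ΔJ = 0, ±1 (not J=0↔0): J: 1 → 1, ΔJ = +0 — ok.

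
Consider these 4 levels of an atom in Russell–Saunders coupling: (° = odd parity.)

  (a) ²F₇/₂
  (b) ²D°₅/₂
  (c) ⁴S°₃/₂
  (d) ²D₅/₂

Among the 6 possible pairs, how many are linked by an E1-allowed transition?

(a)–(b): allowed.
(a)–(c): forbidden (ΔS, ΔL, ΔJ).
(a)–(d): forbidden (parity).
(b)–(c): forbidden (parity, ΔS, ΔL).
(b)–(d): allowed.
(c)–(d): forbidden (ΔS, ΔL).
Allowed pairs: 2 of 6.

2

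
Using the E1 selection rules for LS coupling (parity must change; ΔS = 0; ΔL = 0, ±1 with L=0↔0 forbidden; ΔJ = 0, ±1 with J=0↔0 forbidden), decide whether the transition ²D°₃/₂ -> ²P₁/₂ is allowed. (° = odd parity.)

allowed

Reading off the term symbols: S 1/2→1/2, L 2→1, J 3/2→1/2, parity odd→even.
Parity must change: odd → even — ✓.
ΔS = 0: S: 1/2 → 1/2 — ✓.
ΔL = 0, ±1 (not L=0↔0): L: 2 → 1, ΔL = -1 — ✓.
ΔJ = 0, ±1 (not J=0↔0): J: 3/2 → 1/2, ΔJ = -1 — ✓.
All four E1 rules are satisfied.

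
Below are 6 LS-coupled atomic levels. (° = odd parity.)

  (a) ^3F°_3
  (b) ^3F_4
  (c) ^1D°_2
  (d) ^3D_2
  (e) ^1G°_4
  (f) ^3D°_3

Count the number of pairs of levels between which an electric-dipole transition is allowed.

4

(a)–(b): allowed.
(a)–(c): forbidden (parity, ΔS).
(a)–(d): allowed.
(a)–(e): forbidden (parity, ΔS).
(a)–(f): forbidden (parity).
(b)–(c): forbidden (ΔS, ΔJ).
(b)–(d): forbidden (parity, ΔJ).
(b)–(e): forbidden (ΔS).
(b)–(f): allowed.
(c)–(d): forbidden (ΔS).
(c)–(e): forbidden (parity, ΔL, ΔJ).
(c)–(f): forbidden (parity, ΔS).
(d)–(e): forbidden (ΔS, ΔL, ΔJ).
(d)–(f): allowed.
(e)–(f): forbidden (parity, ΔS, ΔL).
Allowed pairs: 4 of 15.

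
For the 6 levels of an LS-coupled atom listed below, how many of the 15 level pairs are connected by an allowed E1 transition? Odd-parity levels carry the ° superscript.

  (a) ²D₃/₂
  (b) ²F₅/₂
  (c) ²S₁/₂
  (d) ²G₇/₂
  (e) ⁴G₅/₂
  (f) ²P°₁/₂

2

(a)–(b): forbidden (parity).
(a)–(c): forbidden (parity, ΔL).
(a)–(d): forbidden (parity, ΔL, ΔJ).
(a)–(e): forbidden (parity, ΔS, ΔL).
(a)–(f): allowed.
(b)–(c): forbidden (parity, ΔL, ΔJ).
(b)–(d): forbidden (parity).
(b)–(e): forbidden (parity, ΔS).
(b)–(f): forbidden (ΔL, ΔJ).
(c)–(d): forbidden (parity, ΔL, ΔJ).
(c)–(e): forbidden (parity, ΔS, ΔL, ΔJ).
(c)–(f): allowed.
(d)–(e): forbidden (parity, ΔS).
(d)–(f): forbidden (ΔL, ΔJ).
(e)–(f): forbidden (ΔS, ΔL, ΔJ).
Allowed pairs: 2 of 15.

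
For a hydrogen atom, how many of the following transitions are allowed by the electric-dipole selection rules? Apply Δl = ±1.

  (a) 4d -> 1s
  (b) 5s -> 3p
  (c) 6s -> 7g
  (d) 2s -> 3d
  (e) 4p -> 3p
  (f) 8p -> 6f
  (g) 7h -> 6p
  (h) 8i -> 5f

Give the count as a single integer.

(a) forbidden — Δl = -2 (E1 requires Δl = ±1)
(b) allowed
(c) forbidden — Δl = +4 (E1 requires Δl = ±1)
(d) forbidden — Δl = +2 (E1 requires Δl = ±1)
(e) forbidden — Δl = +0 (E1 requires Δl = ±1)
(f) forbidden — Δl = +2 (E1 requires Δl = ±1)
(g) forbidden — Δl = -4 (E1 requires Δl = ±1)
(h) forbidden — Δl = -3 (E1 requires Δl = ±1)
Total allowed: 1 of 8.

1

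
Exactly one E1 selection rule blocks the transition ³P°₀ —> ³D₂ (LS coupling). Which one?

Parity must change: odd → even — ✓.
ΔS = 0: S: 1 → 1 — ✓.
ΔL = 0, ±1 (not L=0↔0): L: 1 → 2, ΔL = +1 — ✓.
ΔJ = 0, ±1 (not J=0↔0): J: 0 → 2, ΔJ = +2 — ✗.

the ΔJ = 0, ±1 rule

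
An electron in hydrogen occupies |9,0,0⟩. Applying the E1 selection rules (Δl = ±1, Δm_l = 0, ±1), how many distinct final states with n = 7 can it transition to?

E1 requires Δl = ±1, so l_f ∈ {-1, 1}; with 0 ≤ l_f ≤ n_f−1 = 6, the allowed l_f values are {1}.
For l_f = 1: m_f ∈ {m_i−1, m_i, m_i+1} ∩ [−1, 1] = {-1, 0, 1} → 3 states.
Total: 3.

3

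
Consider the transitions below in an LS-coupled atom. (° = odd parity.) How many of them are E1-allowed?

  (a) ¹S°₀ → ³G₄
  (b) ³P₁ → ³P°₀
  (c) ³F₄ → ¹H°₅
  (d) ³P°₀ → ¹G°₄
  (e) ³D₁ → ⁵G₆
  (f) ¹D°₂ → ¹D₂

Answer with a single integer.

2

(a) forbidden (ΔS, ΔL, ΔJ fail)
(b) allowed
(c) forbidden (ΔS, ΔL fail)
(d) forbidden (parity, ΔS, ΔL, ΔJ fail)
(e) forbidden (parity, ΔS, ΔL, ΔJ fail)
(f) allowed
Total allowed: 2 of 6.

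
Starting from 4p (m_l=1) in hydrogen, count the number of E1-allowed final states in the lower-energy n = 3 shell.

E1 requires Δl = ±1, so l_f ∈ {0, 2}; with 0 ≤ l_f ≤ n_f−1 = 2, the allowed l_f values are {0, 2}.
For l_f = 0: m_f ∈ {m_i−1, m_i, m_i+1} ∩ [−0, 0] = {0} → 1 state.
For l_f = 2: m_f ∈ {m_i−1, m_i, m_i+1} ∩ [−2, 2] = {0, 1, 2} → 3 states.
Total: 4.

4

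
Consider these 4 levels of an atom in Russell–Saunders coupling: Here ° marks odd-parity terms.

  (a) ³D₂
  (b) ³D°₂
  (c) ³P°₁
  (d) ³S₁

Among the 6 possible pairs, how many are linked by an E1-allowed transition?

3

(a)–(b): allowed.
(a)–(c): allowed.
(a)–(d): forbidden (parity, ΔL).
(b)–(c): forbidden (parity).
(b)–(d): forbidden (ΔL).
(c)–(d): allowed.
Allowed pairs: 3 of 6.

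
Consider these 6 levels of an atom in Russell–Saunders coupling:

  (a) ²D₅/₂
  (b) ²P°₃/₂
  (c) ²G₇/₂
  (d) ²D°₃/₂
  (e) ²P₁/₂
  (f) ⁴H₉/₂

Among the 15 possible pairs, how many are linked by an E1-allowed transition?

(a)–(b): allowed.
(a)–(c): forbidden (parity, ΔL).
(a)–(d): allowed.
(a)–(e): forbidden (parity, ΔJ).
(a)–(f): forbidden (parity, ΔS, ΔL, ΔJ).
(b)–(c): forbidden (ΔL, ΔJ).
(b)–(d): forbidden (parity).
(b)–(e): allowed.
(b)–(f): forbidden (ΔS, ΔL, ΔJ).
(c)–(d): forbidden (ΔL, ΔJ).
(c)–(e): forbidden (parity, ΔL, ΔJ).
(c)–(f): forbidden (parity, ΔS).
(d)–(e): allowed.
(d)–(f): forbidden (ΔS, ΔL, ΔJ).
(e)–(f): forbidden (parity, ΔS, ΔL, ΔJ).
Allowed pairs: 4 of 15.

4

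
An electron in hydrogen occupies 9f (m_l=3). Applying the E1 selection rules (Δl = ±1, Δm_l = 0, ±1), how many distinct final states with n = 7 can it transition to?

E1 requires Δl = ±1, so l_f ∈ {2, 4}; with 0 ≤ l_f ≤ n_f−1 = 6, the allowed l_f values are {2, 4}.
For l_f = 2: m_f ∈ {m_i−1, m_i, m_i+1} ∩ [−2, 2] = {2} → 1 state.
For l_f = 4: m_f ∈ {m_i−1, m_i, m_i+1} ∩ [−4, 4] = {2, 3, 4} → 3 states.
Total: 4.

4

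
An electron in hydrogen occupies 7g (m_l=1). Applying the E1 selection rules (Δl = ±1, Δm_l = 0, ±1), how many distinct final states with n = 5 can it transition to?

3

E1 requires Δl = ±1, so l_f ∈ {3, 5}; with 0 ≤ l_f ≤ n_f−1 = 4, the allowed l_f values are {3}.
For l_f = 3: m_f ∈ {m_i−1, m_i, m_i+1} ∩ [−3, 3] = {0, 1, 2} → 3 states.
Total: 3.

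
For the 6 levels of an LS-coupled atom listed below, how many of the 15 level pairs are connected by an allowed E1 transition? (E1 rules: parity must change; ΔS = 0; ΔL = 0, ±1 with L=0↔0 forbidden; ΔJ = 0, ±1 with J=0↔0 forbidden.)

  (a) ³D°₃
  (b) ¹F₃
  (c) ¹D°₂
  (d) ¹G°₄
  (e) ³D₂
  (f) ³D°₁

(a)–(b): forbidden (ΔS).
(a)–(c): forbidden (parity, ΔS).
(a)–(d): forbidden (parity, ΔS, ΔL).
(a)–(e): allowed.
(a)–(f): forbidden (parity, ΔJ).
(b)–(c): allowed.
(b)–(d): allowed.
(b)–(e): forbidden (parity, ΔS).
(b)–(f): forbidden (ΔS, ΔJ).
(c)–(d): forbidden (parity, ΔL, ΔJ).
(c)–(e): forbidden (ΔS).
(c)–(f): forbidden (parity, ΔS).
(d)–(e): forbidden (ΔS, ΔL, ΔJ).
(d)–(f): forbidden (parity, ΔS, ΔL, ΔJ).
(e)–(f): allowed.
Allowed pairs: 4 of 15.

4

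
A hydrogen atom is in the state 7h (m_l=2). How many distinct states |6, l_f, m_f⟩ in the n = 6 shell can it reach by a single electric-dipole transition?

3

E1 requires Δl = ±1, so l_f ∈ {4, 6}; with 0 ≤ l_f ≤ n_f−1 = 5, the allowed l_f values are {4}.
For l_f = 4: m_f ∈ {m_i−1, m_i, m_i+1} ∩ [−4, 4] = {1, 2, 3} → 3 states.
Total: 3.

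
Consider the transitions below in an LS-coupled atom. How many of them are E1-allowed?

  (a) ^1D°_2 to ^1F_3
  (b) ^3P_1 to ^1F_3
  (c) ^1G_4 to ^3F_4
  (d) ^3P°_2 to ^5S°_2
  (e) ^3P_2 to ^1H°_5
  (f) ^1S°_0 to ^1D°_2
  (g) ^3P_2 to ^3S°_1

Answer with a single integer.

(a) allowed
(b) forbidden (parity, ΔS, ΔL, ΔJ fail)
(c) forbidden (parity, ΔS fail)
(d) forbidden (parity, ΔS fail)
(e) forbidden (ΔS, ΔL, ΔJ fail)
(f) forbidden (parity, ΔL, ΔJ fail)
(g) allowed
Total allowed: 2 of 7.

2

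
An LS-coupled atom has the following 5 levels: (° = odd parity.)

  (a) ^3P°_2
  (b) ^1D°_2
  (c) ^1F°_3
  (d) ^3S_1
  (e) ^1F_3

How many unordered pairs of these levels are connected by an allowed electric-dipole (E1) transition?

(a)–(b): forbidden (parity, ΔS).
(a)–(c): forbidden (parity, ΔS, ΔL).
(a)–(d): allowed.
(a)–(e): forbidden (ΔS, ΔL).
(b)–(c): forbidden (parity).
(b)–(d): forbidden (ΔS, ΔL).
(b)–(e): allowed.
(c)–(d): forbidden (ΔS, ΔL, ΔJ).
(c)–(e): allowed.
(d)–(e): forbidden (parity, ΔS, ΔL, ΔJ).
Allowed pairs: 3 of 10.

3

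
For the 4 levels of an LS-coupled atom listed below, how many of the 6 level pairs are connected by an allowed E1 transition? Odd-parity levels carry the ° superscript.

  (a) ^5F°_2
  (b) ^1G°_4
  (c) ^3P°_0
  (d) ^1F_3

(a)–(b): forbidden (parity, ΔS, ΔJ).
(a)–(c): forbidden (parity, ΔS, ΔL, ΔJ).
(a)–(d): forbidden (ΔS).
(b)–(c): forbidden (parity, ΔS, ΔL, ΔJ).
(b)–(d): allowed.
(c)–(d): forbidden (ΔS, ΔL, ΔJ).
Allowed pairs: 1 of 6.

1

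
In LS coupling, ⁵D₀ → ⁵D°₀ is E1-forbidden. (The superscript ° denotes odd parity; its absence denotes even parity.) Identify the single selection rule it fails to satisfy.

the J=0 ↔ J=0 exclusion

Initial level: S=2, L=2, J=0, parity even. Final level: S=2, L=2, J=0, parity odd.
ΔJ = 0, ±1 (not J=0↔0): J: 0 → 0, ΔJ = +0 — fails.
Parity must change: even → odd — ok.
ΔL = 0, ±1 (not L=0↔0): L: 2 → 2, ΔL = +0 — ok.
ΔS = 0: S: 2 → 2 — ok.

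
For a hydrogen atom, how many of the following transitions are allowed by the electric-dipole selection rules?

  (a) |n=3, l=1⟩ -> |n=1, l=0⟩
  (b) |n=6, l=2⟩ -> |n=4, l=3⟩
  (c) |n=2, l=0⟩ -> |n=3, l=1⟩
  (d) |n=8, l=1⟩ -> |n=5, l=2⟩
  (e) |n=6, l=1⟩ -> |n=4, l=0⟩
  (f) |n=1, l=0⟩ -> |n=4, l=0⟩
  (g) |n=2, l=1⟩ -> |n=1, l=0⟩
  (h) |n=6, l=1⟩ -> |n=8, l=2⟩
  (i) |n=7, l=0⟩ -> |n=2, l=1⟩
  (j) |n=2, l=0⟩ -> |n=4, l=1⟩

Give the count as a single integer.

9

(a) allowed
(b) allowed
(c) allowed
(d) allowed
(e) allowed
(f) forbidden — Δl = +0 (E1 requires Δl = ±1)
(g) allowed
(h) allowed
(i) allowed
(j) allowed
Total allowed: 9 of 10.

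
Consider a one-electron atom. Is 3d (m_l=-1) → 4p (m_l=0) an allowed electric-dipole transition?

Initial l = 2, final l = 1, so Δl = -1. E1 requires Δl = ±1: satisfied.
Δm_l = 0 − (-1) = +1. E1 requires Δm_l = 0, ±1: satisfied.
All E1 selection rules are satisfied.

allowed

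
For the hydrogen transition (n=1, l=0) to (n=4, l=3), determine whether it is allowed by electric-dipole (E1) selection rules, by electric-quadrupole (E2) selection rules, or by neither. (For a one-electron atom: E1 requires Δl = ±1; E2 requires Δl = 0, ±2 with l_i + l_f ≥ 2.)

neither

Δl = 3 − 0 = +3; l_i + l_f = 3.
E1 (Δl = ±1): not satisfied.
E2 (Δl = 0,±2, l_i+l_f ≥ 2): not satisfied.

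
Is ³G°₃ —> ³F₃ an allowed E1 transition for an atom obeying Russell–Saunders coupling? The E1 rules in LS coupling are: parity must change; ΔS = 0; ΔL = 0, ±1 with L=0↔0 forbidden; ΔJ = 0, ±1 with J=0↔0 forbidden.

allowed

Parity must change: odd → even — ✓.
ΔS = 0: S: 1 → 1 — ✓.
ΔL = 0, ±1 (not L=0↔0): L: 4 → 3, ΔL = -1 — ✓.
ΔJ = 0, ±1 (not J=0↔0): J: 3 → 3, ΔJ = +0 — ✓.
All four E1 rules are satisfied.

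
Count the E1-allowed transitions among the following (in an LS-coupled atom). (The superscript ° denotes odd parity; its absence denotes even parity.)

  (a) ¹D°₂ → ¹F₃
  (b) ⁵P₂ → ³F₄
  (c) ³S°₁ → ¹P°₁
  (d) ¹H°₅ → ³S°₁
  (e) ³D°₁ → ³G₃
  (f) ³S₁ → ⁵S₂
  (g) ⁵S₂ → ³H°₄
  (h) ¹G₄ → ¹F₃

1

(a) allowed
(b) forbidden (parity, ΔS, ΔL, ΔJ fail)
(c) forbidden (parity, ΔS fail)
(d) forbidden (parity, ΔS, ΔL, ΔJ fail)
(e) forbidden (ΔL, ΔJ fail)
(f) forbidden (parity, ΔS, ΔL fail)
(g) forbidden (ΔS, ΔL, ΔJ fail)
(h) forbidden (parity fails)
Total allowed: 1 of 8.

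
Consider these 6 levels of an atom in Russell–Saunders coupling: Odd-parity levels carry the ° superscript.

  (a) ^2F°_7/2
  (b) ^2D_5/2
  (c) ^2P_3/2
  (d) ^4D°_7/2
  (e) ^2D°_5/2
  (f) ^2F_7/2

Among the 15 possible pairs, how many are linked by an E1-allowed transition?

5

(a)–(b): allowed.
(a)–(c): forbidden (ΔL, ΔJ).
(a)–(d): forbidden (parity, ΔS).
(a)–(e): forbidden (parity).
(a)–(f): allowed.
(b)–(c): forbidden (parity).
(b)–(d): forbidden (ΔS).
(b)–(e): allowed.
(b)–(f): forbidden (parity).
(c)–(d): forbidden (ΔS, ΔJ).
(c)–(e): allowed.
(c)–(f): forbidden (parity, ΔL, ΔJ).
(d)–(e): forbidden (parity, ΔS).
(d)–(f): forbidden (ΔS).
(e)–(f): allowed.
Allowed pairs: 5 of 15.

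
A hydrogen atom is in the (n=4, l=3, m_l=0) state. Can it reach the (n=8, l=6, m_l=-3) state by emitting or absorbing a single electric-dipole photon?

Δl = 6 − 3 = +3; the E1 rule Δl = ±1 is fails.
Δm_l = -3 − (0) = -3. E1 requires Δm_l = 0, ±1: fails.
The transition is electric-dipole forbidden.

forbidden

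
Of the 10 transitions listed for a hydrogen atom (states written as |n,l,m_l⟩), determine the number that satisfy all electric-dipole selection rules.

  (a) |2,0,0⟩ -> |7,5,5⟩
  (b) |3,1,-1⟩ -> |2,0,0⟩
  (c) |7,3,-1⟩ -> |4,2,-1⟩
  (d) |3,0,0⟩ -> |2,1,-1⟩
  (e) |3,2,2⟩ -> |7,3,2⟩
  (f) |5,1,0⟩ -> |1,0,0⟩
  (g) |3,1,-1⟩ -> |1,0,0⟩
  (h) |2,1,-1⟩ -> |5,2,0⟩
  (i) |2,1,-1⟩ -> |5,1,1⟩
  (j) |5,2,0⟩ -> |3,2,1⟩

7

(a) forbidden — Δl = +5 (E1 requires Δl = ±1); Δm_l = +5 (E1 requires Δm_l = 0, ±1)
(b) allowed
(c) allowed
(d) allowed
(e) allowed
(f) allowed
(g) allowed
(h) allowed
(i) forbidden — Δl = +0 (E1 requires Δl = ±1); Δm_l = +2 (E1 requires Δm_l = 0, ±1)
(j) forbidden — Δl = +0 (E1 requires Δl = ±1)
Total allowed: 7 of 10.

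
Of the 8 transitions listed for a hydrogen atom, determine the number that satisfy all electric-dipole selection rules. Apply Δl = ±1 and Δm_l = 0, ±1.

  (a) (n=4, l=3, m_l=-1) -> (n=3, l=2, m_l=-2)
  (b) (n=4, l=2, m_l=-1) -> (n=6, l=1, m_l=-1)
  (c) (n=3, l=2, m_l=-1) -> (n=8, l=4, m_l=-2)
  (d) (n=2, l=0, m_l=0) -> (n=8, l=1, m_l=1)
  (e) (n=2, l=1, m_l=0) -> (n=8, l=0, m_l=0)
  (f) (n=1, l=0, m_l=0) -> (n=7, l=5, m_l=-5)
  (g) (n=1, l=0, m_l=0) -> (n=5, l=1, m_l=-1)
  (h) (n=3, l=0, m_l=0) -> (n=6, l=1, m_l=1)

(a) allowed
(b) allowed
(c) forbidden — Δl = +2 (E1 requires Δl = ±1)
(d) allowed
(e) allowed
(f) forbidden — Δl = +5 (E1 requires Δl = ±1); Δm_l = -5 (E1 requires Δm_l = 0, ±1)
(g) allowed
(h) allowed
Total allowed: 6 of 8.

6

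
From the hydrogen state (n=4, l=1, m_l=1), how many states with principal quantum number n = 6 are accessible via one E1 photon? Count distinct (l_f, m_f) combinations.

E1 requires Δl = ±1, so l_f ∈ {0, 2}; with 0 ≤ l_f ≤ n_f−1 = 5, the allowed l_f values are {0, 2}.
For l_f = 0: m_f ∈ {m_i−1, m_i, m_i+1} ∩ [−0, 0] = {0} → 1 state.
For l_f = 2: m_f ∈ {m_i−1, m_i, m_i+1} ∩ [−2, 2] = {0, 1, 2} → 3 states.
Total: 4.

4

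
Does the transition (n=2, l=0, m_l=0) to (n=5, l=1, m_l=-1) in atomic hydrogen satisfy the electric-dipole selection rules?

allowed

l: 0 → 1 (Δl = +1). Δl = ±1 passes.
m_l: 0 → -1 (Δm_l = -1). |Δm_l| ≤ 1 passes.
All E1 selection rules are satisfied.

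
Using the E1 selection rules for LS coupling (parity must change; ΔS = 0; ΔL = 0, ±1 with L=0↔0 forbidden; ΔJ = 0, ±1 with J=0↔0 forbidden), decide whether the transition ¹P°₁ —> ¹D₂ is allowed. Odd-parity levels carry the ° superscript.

Reading off the term symbols: S 0→0, L 1→2, J 1→2, parity odd→even.
Parity must change: odd → even — ✓.
ΔS = 0: S: 0 → 0 — ✓.
ΔL = 0, ±1 (not L=0↔0): L: 1 → 2, ΔL = +1 — ✓.
ΔJ = 0, ±1 (not J=0↔0): J: 1 → 2, ΔJ = +1 — ✓.
All four E1 rules are satisfied.

allowed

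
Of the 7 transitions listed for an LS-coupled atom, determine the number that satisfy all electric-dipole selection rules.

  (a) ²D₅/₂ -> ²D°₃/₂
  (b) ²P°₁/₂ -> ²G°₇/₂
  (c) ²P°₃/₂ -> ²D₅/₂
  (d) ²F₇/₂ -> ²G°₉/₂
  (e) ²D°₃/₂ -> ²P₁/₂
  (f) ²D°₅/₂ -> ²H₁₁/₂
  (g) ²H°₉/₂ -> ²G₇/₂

(a) allowed
(b) forbidden (parity, ΔL, ΔJ fail)
(c) allowed
(d) allowed
(e) allowed
(f) forbidden (ΔL, ΔJ fail)
(g) allowed
Total allowed: 5 of 7.

5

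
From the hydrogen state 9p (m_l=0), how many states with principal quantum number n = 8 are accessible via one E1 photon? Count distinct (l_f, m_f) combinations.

E1 requires Δl = ±1, so l_f ∈ {0, 2}; with 0 ≤ l_f ≤ n_f−1 = 7, the allowed l_f values are {0, 2}.
For l_f = 0: m_f ∈ {m_i−1, m_i, m_i+1} ∩ [−0, 0] = {0} → 1 state.
For l_f = 2: m_f ∈ {m_i−1, m_i, m_i+1} ∩ [−2, 2] = {-1, 0, 1} → 3 states.
Total: 4.

4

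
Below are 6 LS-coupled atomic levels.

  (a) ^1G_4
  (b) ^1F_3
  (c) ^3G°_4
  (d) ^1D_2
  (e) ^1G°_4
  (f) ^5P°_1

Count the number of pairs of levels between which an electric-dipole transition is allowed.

(a)–(b): forbidden (parity).
(a)–(c): forbidden (ΔS).
(a)–(d): forbidden (parity, ΔL, ΔJ).
(a)–(e): allowed.
(a)–(f): forbidden (ΔS, ΔL, ΔJ).
(b)–(c): forbidden (ΔS).
(b)–(d): forbidden (parity).
(b)–(e): allowed.
(b)–(f): forbidden (ΔS, ΔL, ΔJ).
(c)–(d): forbidden (ΔS, ΔL, ΔJ).
(c)–(e): forbidden (parity, ΔS).
(c)–(f): forbidden (parity, ΔS, ΔL, ΔJ).
(d)–(e): forbidden (ΔL, ΔJ).
(d)–(f): forbidden (ΔS).
(e)–(f): forbidden (parity, ΔS, ΔL, ΔJ).
Allowed pairs: 2 of 15.

2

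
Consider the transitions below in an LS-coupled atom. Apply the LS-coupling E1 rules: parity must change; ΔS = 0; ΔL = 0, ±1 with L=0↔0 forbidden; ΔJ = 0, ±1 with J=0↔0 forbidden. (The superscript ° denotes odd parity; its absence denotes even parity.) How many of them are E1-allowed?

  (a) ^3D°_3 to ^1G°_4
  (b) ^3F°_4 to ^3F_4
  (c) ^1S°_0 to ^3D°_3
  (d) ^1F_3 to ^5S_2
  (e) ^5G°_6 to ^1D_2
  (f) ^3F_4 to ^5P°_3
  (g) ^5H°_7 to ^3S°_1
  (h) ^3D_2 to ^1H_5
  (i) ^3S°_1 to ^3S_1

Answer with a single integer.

(a) forbidden (parity, ΔS, ΔL fail)
(b) allowed
(c) forbidden (parity, ΔS, ΔL, ΔJ fail)
(d) forbidden (parity, ΔS, ΔL fail)
(e) forbidden (ΔS, ΔL, ΔJ fail)
(f) forbidden (ΔS, ΔL fail)
(g) forbidden (parity, ΔS, ΔL, ΔJ fail)
(h) forbidden (parity, ΔS, ΔL, ΔJ fail)
(i) forbidden (ΔL fails)
Total allowed: 1 of 9.

1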